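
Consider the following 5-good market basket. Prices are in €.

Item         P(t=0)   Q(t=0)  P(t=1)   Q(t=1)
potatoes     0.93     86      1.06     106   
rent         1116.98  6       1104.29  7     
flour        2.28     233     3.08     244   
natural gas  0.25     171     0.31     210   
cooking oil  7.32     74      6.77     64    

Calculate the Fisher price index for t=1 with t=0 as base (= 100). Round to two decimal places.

Laspeyres component (base-period weights):
ΣP(t=1)Q(t=0) = 1.06×86 + 1104.29×6 + 3.08×233 + 0.31×171 + 6.77×74 = 91.16 + 6625.74 + 717.64 + 53.01 + 500.98 = 7988.53
ΣP(t=0)Q(t=0) = 0.93×86 + 1116.98×6 + 2.28×233 + 0.25×171 + 7.32×74 = 79.98 + 6701.88 + 531.24 + 42.75 + 541.68 = 7897.53
L = 7988.53 / 7897.53 × 100 = 101.1523
Paasche component (current-period weights):
ΣP(t=1)Q(t=1) = 1.06×106 + 1104.29×7 + 3.08×244 + 0.31×210 + 6.77×64 = 112.36 + 7730.03 + 751.52 + 65.1 + 433.28 = 9092.29
ΣP(t=0)Q(t=1) = 0.93×106 + 1116.98×7 + 2.28×244 + 0.25×210 + 7.32×64 = 98.58 + 7818.86 + 556.32 + 52.5 + 468.48 = 8994.74
P = 9092.29 / 8994.74 × 100 = 101.0845
Fisher = √(L × P) = √(101.1523 × 101.0845) = 101.1184

101.12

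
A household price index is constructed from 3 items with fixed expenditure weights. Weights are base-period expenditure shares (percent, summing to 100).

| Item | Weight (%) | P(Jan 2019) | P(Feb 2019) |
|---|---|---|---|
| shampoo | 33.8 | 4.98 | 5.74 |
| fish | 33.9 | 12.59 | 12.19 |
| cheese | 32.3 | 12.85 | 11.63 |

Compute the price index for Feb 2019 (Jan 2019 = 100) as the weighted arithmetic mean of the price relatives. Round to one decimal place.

101.0

shampoo: 33.8 × (5.74/4.98) = 33.8 × 1.152610 = 38.9582
fish: 33.9 × (12.19/12.59) = 33.9 × 0.968229 = 32.8230
cheese: 32.3 × (11.63/12.85) = 32.3 × 0.905058 = 29.2334
Index = Σ wᵢ·(p₁ᵢ/p₀ᵢ) = 38.9582 + 32.8230 + 29.2334 = 101.0146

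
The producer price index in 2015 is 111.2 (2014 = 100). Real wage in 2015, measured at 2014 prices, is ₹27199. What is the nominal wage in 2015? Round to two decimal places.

Nominal = Real × (Index/100) = 27199 × (111.2/100)
        = 27199 × 1.112 = 30245.2880

30245.29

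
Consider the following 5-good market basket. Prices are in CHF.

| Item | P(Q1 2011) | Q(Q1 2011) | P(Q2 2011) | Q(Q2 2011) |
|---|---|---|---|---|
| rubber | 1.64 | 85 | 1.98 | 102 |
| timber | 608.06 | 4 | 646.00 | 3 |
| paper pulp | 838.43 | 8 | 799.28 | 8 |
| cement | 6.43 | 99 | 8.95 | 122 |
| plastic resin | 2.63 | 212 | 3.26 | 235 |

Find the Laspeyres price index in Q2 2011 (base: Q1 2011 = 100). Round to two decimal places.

Laspeyres price index uses base-period quantities as weights.
ΣP(Q2 2011)·Q(Q1 2011) = 1.98×85 + 646.00×4 + 799.28×8 + 8.95×99 + 3.26×212 = 168.3 + 2584 + 6394.24 + 886.05 + 691.12 = 10723.71
ΣP(Q1 2011)·Q(Q1 2011) = 1.64×85 + 608.06×4 + 838.43×8 + 6.43×99 + 2.63×212 = 139.4 + 2432.24 + 6707.44 + 636.57 + 557.56 = 10473.21
Index = 10723.71 / 10473.21 × 100 = 102.3918

102.39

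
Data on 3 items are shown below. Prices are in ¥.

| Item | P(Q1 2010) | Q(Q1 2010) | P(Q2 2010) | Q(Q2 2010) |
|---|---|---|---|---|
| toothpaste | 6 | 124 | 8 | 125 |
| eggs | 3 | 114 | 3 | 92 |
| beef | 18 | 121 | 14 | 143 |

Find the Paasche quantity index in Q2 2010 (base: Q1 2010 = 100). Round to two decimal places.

Paasche quantity index uses current-period prices as weights.
ΣP(Q2 2010)·Q(Q2 2010) = 8×125 + 3×92 + 14×143 = 1000 + 276 + 2002 = 3278
ΣP(Q2 2010)·Q(Q1 2010) = 8×124 + 3×114 + 14×121 = 992 + 342 + 1694 = 3028
Index = 3278 / 3028 × 100 = 108.2563

108.26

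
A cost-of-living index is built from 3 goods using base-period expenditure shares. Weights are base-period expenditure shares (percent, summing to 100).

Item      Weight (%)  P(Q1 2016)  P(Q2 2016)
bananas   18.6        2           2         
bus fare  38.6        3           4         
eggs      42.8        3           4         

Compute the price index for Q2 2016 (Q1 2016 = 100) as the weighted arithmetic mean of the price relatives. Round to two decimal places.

bananas: 18.6 × (2/2) = 18.6 × 1.000000 = 18.6000
bus fare: 38.6 × (4/3) = 38.6 × 1.333333 = 51.4667
eggs: 42.8 × (4/3) = 42.8 × 1.333333 = 57.0667
Index = Σ wᵢ·(p₁ᵢ/p₀ᵢ) = 18.6000 + 51.4667 + 57.0667 = 127.1333

127.13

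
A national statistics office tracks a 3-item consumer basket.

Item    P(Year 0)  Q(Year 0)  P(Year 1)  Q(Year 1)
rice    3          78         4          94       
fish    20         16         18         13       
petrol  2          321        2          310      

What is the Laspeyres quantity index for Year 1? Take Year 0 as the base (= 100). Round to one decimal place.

Laspeyres quantity index uses base-period prices as weights.
ΣP(Year 0)·Q(Year 1) = 3×94 + 20×13 + 2×310 = 282 + 260 + 620 = 1162
ΣP(Year 0)·Q(Year 0) = 3×78 + 20×16 + 2×321 = 234 + 320 + 642 = 1196
Index = 1162 / 1196 × 100 = 97.1572

97.2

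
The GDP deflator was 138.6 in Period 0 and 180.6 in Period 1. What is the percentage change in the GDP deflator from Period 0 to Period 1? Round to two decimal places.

Change = (180.6 − 138.6) / 138.6 × 100
       = 42.0 / 138.6 × 100 = 30.3030%

30.30%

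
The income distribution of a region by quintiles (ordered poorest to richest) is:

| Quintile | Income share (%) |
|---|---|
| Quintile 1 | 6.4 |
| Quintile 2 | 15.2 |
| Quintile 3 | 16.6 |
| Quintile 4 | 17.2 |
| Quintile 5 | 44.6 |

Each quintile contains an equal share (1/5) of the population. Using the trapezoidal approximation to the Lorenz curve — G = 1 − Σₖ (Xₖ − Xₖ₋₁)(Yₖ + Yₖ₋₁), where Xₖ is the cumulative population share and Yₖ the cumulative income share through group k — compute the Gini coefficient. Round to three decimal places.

0.314

Cumulative income shares Yₖ: 0.0640, 0.2160, 0.3820, 0.5540, 1.0000
Σ (Xₖ−Xₖ₋₁)(Yₖ+Yₖ₋₁) = (1/5)(0.0640+0.0000) + (1/5)(0.2160+0.0640) + (1/5)(0.3820+0.2160) + (1/5)(0.5540+0.3820) + (1/5)(1.0000+0.5540)
  = 0.0128 + 0.0560 + 0.1196 + 0.1872 + 0.3108 = 0.6864
G = 1 − 0.6864 = 0.3136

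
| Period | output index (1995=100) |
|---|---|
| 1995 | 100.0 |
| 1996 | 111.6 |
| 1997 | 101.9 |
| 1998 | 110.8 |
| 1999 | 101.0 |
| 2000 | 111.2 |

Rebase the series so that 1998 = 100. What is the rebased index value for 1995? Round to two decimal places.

90.25

Rebased(1995) = 100.0 / 110.8 × 100 = 90.2527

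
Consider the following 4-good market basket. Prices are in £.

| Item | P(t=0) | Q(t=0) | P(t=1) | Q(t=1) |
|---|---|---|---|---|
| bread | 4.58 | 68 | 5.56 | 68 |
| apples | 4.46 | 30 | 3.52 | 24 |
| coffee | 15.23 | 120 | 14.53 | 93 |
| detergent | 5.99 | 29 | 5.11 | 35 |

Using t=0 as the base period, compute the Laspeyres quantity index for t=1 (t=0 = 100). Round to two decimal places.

Laspeyres quantity index uses base-period prices as weights.
ΣP(t=0)·Q(t=1) = 4.58×68 + 4.46×24 + 15.23×93 + 5.99×35 = 311.44 + 107.04 + 1416.39 + 209.65 = 2044.52
ΣP(t=0)·Q(t=0) = 4.58×68 + 4.46×30 + 15.23×120 + 5.99×29 = 311.44 + 133.8 + 1827.6 + 173.71 = 2446.55
Index = 2044.52 / 2446.55 × 100 = 83.5675

83.57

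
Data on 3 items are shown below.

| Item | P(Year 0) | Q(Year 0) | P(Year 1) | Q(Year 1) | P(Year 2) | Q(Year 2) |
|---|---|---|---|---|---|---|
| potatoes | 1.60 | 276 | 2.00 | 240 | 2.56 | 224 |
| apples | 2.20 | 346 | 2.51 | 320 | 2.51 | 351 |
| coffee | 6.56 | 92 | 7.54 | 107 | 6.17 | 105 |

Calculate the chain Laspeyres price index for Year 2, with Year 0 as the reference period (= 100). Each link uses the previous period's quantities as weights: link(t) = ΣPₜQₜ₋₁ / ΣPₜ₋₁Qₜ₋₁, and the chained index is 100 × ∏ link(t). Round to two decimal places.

116.36

Link Year 0→Year 1:
ΣP(Year 1)Q(Year 0) = 2.00×276 + 2.51×346 + 7.54×92 = 552 + 868.46 + 693.68 = 2114.14
ΣP(Year 0)Q(Year 0) = 1.60×276 + 2.20×346 + 6.56×92 = 441.6 + 761.2 + 603.52 = 1806.32
link = 2114.14/1806.32 = 1.170413
Link Year 1→Year 2:
ΣP(Year 2)Q(Year 1) = 2.56×240 + 2.51×320 + 6.17×107 = 614.4 + 803.2 + 660.19 = 2077.79
ΣP(Year 1)Q(Year 1) = 2.00×240 + 2.51×320 + 7.54×107 = 480 + 803.2 + 806.78 = 2089.98
link = 2077.79/2089.98 = 0.994167
Chained index = 100 × 1.170413 × 0.994167 = 116.3586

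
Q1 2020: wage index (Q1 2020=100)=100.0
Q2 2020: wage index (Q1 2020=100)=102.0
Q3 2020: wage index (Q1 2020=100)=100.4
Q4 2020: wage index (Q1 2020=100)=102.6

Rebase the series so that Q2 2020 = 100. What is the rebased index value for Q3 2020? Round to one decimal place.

98.4

Rebased(Q3 2020) = 100.4 / 102.0 × 100 = 98.4314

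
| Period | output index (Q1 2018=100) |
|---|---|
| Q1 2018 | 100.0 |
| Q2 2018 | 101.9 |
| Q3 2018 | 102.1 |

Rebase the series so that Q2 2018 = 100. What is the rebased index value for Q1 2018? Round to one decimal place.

Rebased(Q1 2018) = 100.0 / 101.9 × 100 = 98.1354

98.1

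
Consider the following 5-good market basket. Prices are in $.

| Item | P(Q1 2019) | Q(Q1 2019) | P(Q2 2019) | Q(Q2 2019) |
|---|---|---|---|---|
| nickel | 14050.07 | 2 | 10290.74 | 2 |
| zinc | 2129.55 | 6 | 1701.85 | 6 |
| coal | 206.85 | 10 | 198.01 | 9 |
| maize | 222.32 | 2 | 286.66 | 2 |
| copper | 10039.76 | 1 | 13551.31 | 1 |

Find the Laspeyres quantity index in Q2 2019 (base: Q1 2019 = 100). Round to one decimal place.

Laspeyres quantity index uses base-period prices as weights.
ΣP(Q1 2019)·Q(Q2 2019) = 14050.07×2 + 2129.55×6 + 206.85×9 + 222.32×2 + 10039.76×1 = 28100.14 + 12777.3 + 1861.65 + 444.64 + 10039.76 = 53223.49
ΣP(Q1 2019)·Q(Q1 2019) = 14050.07×2 + 2129.55×6 + 206.85×10 + 222.32×2 + 10039.76×1 = 28100.14 + 12777.3 + 2068.5 + 444.64 + 10039.76 = 53430.34
Index = 53223.49 / 53430.34 × 100 = 99.6129

99.6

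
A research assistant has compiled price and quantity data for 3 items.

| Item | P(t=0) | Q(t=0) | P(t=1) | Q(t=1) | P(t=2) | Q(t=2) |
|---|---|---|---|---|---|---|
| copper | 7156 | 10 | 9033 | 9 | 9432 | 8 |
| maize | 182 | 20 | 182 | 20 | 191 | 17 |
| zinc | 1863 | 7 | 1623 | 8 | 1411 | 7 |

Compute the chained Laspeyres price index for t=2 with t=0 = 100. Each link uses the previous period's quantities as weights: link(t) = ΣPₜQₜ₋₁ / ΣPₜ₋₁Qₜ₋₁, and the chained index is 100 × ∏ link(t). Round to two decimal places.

Link t=0→t=1:
ΣP(t=1)Q(t=0) = 9033×10 + 182×20 + 1623×7 = 90330 + 3640 + 11361 = 105331
ΣP(t=0)Q(t=0) = 7156×10 + 182×20 + 1863×7 = 71560 + 3640 + 13041 = 88241
link = 105331/88241 = 1.193674
Link t=1→t=2:
ΣP(t=2)Q(t=1) = 9432×9 + 191×20 + 1411×8 = 84888 + 3820 + 11288 = 99996
ΣP(t=1)Q(t=1) = 9033×9 + 182×20 + 1623×8 = 81297 + 3640 + 12984 = 97921
link = 99996/97921 = 1.021191
Chained index = 100 × 1.193674 × 1.021191 = 121.8969

121.90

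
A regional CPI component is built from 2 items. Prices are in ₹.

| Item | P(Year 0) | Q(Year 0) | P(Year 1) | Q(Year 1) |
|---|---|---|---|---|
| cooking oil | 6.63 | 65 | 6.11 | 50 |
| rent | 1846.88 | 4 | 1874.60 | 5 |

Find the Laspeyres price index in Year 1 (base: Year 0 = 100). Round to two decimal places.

Laspeyres price index uses base-period quantities as weights.
ΣP(Year 1)·Q(Year 0) = 6.11×65 + 1874.60×4 = 397.15 + 7498.4 = 7895.55
ΣP(Year 0)·Q(Year 0) = 6.63×65 + 1846.88×4 = 430.95 + 7387.52 = 7818.47
Index = 7895.55 / 7818.47 × 100 = 100.9859

100.99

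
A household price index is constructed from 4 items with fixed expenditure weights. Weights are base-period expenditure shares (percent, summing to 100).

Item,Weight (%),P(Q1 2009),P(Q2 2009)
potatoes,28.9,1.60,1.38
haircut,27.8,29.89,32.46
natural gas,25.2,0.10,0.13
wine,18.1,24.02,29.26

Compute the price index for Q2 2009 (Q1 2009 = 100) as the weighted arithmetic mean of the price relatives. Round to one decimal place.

109.9

potatoes: 28.9 × (1.38/1.60) = 28.9 × 0.862500 = 24.9262
haircut: 27.8 × (32.46/29.89) = 27.8 × 1.085982 = 30.1903
natural gas: 25.2 × (0.13/0.10) = 25.2 × 1.300000 = 32.7600
wine: 18.1 × (29.26/24.02) = 18.1 × 1.218152 = 22.0485
Index = Σ wᵢ·(p₁ᵢ/p₀ᵢ) = 24.9262 + 30.1903 + 32.7600 + 22.0485 = 109.9251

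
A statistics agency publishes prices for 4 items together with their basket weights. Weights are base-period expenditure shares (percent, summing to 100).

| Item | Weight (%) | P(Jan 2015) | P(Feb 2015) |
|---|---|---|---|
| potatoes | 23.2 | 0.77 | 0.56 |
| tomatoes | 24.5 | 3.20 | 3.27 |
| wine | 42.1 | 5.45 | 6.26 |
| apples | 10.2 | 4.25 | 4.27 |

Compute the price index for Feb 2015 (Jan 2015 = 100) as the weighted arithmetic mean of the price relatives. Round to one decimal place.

potatoes: 23.2 × (0.56/0.77) = 23.2 × 0.727273 = 16.8727
tomatoes: 24.5 × (3.27/3.20) = 24.5 × 1.021875 = 25.0359
wine: 42.1 × (6.26/5.45) = 42.1 × 1.148624 = 48.3571
apples: 10.2 × (4.27/4.25) = 10.2 × 1.004706 = 10.2480
Index = Σ wᵢ·(p₁ᵢ/p₀ᵢ) = 16.8727 + 25.0359 + 48.3571 + 10.2480 = 100.5137

100.5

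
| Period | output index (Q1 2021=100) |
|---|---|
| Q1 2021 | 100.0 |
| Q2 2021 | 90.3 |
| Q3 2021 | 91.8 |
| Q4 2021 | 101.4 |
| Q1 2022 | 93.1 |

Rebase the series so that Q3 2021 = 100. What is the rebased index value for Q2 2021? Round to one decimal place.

Rebased(Q2 2021) = 90.3 / 91.8 × 100 = 98.3660

98.4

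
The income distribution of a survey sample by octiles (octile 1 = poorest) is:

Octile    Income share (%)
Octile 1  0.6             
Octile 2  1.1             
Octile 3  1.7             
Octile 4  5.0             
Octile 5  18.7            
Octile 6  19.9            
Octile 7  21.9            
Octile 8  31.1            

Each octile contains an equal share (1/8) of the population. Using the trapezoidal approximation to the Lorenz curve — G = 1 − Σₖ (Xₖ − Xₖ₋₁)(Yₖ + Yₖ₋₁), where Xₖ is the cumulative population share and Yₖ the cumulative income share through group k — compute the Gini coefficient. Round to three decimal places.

Cumulative income shares Yₖ: 0.0060, 0.0170, 0.0340, 0.0840, 0.2710, 0.4700, 0.6890, 1.0000
Σ (Xₖ−Xₖ₋₁)(Yₖ+Yₖ₋₁) = (1/8)(0.0060+0.0000) + (1/8)(0.0170+0.0060) + (1/8)(0.0340+0.0170) + (1/8)(0.0840+0.0340) + (1/8)(0.2710+0.0840) + (1/8)(0.4700+0.2710) + (1/8)(0.6890+0.4700) + (1/8)(1.0000+0.6890)
  = 0.0008 + 0.0029 + 0.0064 + 0.0148 + 0.0444 + 0.0926 + 0.1449 + 0.2111 = 0.5178
G = 1 − 0.5178 = 0.4822

0.482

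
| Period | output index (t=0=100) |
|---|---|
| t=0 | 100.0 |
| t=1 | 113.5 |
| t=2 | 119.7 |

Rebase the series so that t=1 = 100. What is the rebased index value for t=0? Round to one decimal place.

Rebased(t=0) = 100.0 / 113.5 × 100 = 88.1057

88.1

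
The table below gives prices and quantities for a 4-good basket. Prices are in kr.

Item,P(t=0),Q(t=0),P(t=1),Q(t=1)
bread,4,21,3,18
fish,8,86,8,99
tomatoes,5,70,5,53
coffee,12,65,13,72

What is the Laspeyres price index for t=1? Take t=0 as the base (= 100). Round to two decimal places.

Laspeyres price index uses base-period quantities as weights.
ΣP(t=1)·Q(t=0) = 3×21 + 8×86 + 5×70 + 13×65 = 63 + 688 + 350 + 845 = 1946
ΣP(t=0)·Q(t=0) = 4×21 + 8×86 + 5×70 + 12×65 = 84 + 688 + 350 + 780 = 1902
Index = 1946 / 1902 × 100 = 102.3134

102.31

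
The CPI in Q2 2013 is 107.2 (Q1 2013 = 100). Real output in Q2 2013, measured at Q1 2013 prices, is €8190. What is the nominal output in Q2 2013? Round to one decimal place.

Nominal = Real × (Index/100) = 8190 × (107.2/100)
        = 8190 × 1.072 = 8779.6800

8779.7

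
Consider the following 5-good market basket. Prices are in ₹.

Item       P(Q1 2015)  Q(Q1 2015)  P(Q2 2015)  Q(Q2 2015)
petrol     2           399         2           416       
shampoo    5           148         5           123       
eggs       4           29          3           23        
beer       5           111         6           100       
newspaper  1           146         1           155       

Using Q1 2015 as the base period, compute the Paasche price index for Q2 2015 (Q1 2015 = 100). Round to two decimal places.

103.51

Paasche price index uses current-period quantities as weights.
ΣP(Q2 2015)·Q(Q2 2015) = 2×416 + 5×123 + 3×23 + 6×100 + 1×155 = 832 + 615 + 69 + 600 + 155 = 2271
ΣP(Q1 2015)·Q(Q2 2015) = 2×416 + 5×123 + 4×23 + 5×100 + 1×155 = 832 + 615 + 92 + 500 + 155 = 2194
Index = 2271 / 2194 × 100 = 103.5096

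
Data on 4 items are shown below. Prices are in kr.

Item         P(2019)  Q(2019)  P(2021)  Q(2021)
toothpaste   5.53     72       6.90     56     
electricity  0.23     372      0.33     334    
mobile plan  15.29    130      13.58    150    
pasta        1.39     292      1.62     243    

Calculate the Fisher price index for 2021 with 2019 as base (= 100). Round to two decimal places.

98.16

Laspeyres component (base-period weights):
ΣP(2021)Q(2019) = 6.90×72 + 0.33×372 + 13.58×130 + 1.62×292 = 496.8 + 122.76 + 1765.4 + 473.04 = 2858
ΣP(2019)Q(2019) = 5.53×72 + 0.23×372 + 15.29×130 + 1.39×292 = 398.16 + 85.56 + 1987.7 + 405.88 = 2877.3
L = 2858 / 2877.3 × 100 = 99.3292
Paasche component (current-period weights):
ΣP(2021)Q(2021) = 6.90×56 + 0.33×334 + 13.58×150 + 1.62×243 = 386.4 + 110.22 + 2037 + 393.66 = 2927.28
ΣP(2019)Q(2021) = 5.53×56 + 0.23×334 + 15.29×150 + 1.39×243 = 309.68 + 76.82 + 2293.5 + 337.77 = 3017.77
P = 2927.28 / 3017.77 × 100 = 97.0014
Fisher = √(L × P) = √(99.3292 × 97.0014) = 98.1584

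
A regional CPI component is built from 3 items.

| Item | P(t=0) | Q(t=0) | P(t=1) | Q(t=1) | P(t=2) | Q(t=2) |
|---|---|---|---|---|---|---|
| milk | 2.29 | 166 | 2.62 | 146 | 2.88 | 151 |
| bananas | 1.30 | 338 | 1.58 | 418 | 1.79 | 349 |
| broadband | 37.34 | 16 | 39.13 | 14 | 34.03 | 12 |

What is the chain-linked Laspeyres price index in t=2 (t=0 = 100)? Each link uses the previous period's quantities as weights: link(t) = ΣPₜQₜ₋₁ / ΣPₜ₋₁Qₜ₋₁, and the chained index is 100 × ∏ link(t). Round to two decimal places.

Link t=0→t=1:
ΣP(t=1)Q(t=0) = 2.62×166 + 1.58×338 + 39.13×16 = 434.92 + 534.04 + 626.08 = 1595.04
ΣP(t=0)Q(t=0) = 2.29×166 + 1.30×338 + 37.34×16 = 380.14 + 439.4 + 597.44 = 1416.98
link = 1595.04/1416.98 = 1.125662
Link t=1→t=2:
ΣP(t=2)Q(t=1) = 2.88×146 + 1.79×418 + 34.03×14 = 420.48 + 748.22 + 476.42 = 1645.12
ΣP(t=1)Q(t=1) = 2.62×146 + 1.58×418 + 39.13×14 = 382.52 + 660.44 + 547.82 = 1590.78
link = 1645.12/1590.78 = 1.034159
Chained index = 100 × 1.125662 × 1.034159 = 116.4113

116.41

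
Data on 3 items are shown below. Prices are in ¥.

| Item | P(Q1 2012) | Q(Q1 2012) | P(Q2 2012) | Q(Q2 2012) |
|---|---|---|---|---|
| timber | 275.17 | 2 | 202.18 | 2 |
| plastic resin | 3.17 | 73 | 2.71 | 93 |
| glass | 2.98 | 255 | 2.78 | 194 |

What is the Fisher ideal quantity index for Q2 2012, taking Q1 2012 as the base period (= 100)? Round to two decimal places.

91.76

Laspeyres component (base-period weights):
ΣP(Q1 2012)Q(Q2 2012) = 275.17×2 + 3.17×93 + 2.98×194 = 550.34 + 294.81 + 578.12 = 1423.27
ΣP(Q1 2012)Q(Q1 2012) = 275.17×2 + 3.17×73 + 2.98×255 = 550.34 + 231.41 + 759.9 = 1541.65
L = 1423.27 / 1541.65 × 100 = 92.3212
Paasche component (current-period weights):
ΣP(Q2 2012)Q(Q2 2012) = 202.18×2 + 2.71×93 + 2.78×194 = 404.36 + 252.03 + 539.32 = 1195.71
ΣP(Q2 2012)Q(Q1 2012) = 202.18×2 + 2.71×73 + 2.78×255 = 404.36 + 197.83 + 708.9 = 1311.09
P = 1195.71 / 1311.09 × 100 = 91.1997
Fisher = √(L × P) = √(92.3212 × 91.1997) = 91.7587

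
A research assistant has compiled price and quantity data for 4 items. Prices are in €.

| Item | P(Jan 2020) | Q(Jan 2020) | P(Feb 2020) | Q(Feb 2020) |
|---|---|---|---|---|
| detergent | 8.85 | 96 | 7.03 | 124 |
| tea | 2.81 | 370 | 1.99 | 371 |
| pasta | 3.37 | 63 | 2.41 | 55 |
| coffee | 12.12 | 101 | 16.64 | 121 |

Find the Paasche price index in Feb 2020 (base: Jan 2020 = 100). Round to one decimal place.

99.1

Paasche price index uses current-period quantities as weights.
ΣP(Feb 2020)·Q(Feb 2020) = 7.03×124 + 1.99×371 + 2.41×55 + 16.64×121 = 871.72 + 738.29 + 132.55 + 2013.44 = 3756
ΣP(Jan 2020)·Q(Feb 2020) = 8.85×124 + 2.81×371 + 3.37×55 + 12.12×121 = 1097.4 + 1042.51 + 185.35 + 1466.52 = 3791.78
Index = 3756 / 3791.78 × 100 = 99.0564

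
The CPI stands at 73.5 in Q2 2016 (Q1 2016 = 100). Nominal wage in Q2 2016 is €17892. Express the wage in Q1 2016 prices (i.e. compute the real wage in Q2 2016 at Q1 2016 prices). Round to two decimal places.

Real = Nominal ÷ (Index/100) = 17892 ÷ (73.5/100)
     = 17892 ÷ 0.735 = 24342.8571

24342.86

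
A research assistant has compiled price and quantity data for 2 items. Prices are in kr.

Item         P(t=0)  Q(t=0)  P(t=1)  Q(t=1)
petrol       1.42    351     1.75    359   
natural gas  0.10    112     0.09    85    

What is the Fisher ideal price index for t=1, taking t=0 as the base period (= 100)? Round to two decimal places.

122.60

Laspeyres component (base-period weights):
ΣP(t=1)Q(t=0) = 1.75×351 + 0.09×112 = 614.25 + 10.08 = 624.33
ΣP(t=0)Q(t=0) = 1.42×351 + 0.10×112 = 498.42 + 11.2 = 509.62
L = 624.33 / 509.62 × 100 = 122.5089
Paasche component (current-period weights):
ΣP(t=1)Q(t=1) = 1.75×359 + 0.09×85 = 628.25 + 7.65 = 635.9
ΣP(t=0)Q(t=1) = 1.42×359 + 0.10×85 = 509.78 + 8.5 = 518.28
P = 635.9 / 518.28 × 100 = 122.6943
Fisher = √(L × P) = √(122.5089 × 122.6943) = 122.6016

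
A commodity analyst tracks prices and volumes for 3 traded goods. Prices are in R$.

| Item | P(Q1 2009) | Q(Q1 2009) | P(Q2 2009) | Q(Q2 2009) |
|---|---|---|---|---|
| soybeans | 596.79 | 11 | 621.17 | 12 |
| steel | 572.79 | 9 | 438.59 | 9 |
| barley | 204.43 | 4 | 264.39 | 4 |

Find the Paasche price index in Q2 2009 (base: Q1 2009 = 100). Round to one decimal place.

Paasche price index uses current-period quantities as weights.
ΣP(Q2 2009)·Q(Q2 2009) = 621.17×12 + 438.59×9 + 264.39×4 = 7454.04 + 3947.31 + 1057.56 = 12458.91
ΣP(Q1 2009)·Q(Q2 2009) = 596.79×12 + 572.79×9 + 204.43×4 = 7161.48 + 5155.11 + 817.72 = 13134.31
Index = 12458.91 / 13134.31 × 100 = 94.8577

94.9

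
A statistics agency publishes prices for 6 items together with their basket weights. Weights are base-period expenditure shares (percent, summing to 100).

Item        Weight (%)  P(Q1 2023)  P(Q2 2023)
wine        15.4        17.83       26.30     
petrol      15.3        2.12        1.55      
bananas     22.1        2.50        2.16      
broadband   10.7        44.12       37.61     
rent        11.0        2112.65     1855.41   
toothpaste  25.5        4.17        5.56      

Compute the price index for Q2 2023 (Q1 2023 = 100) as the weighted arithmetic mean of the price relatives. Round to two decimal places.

105.78

wine: 15.4 × (26.30/17.83) = 15.4 × 1.475042 = 22.7156
petrol: 15.3 × (1.55/2.12) = 15.3 × 0.731132 = 11.1863
bananas: 22.1 × (2.16/2.50) = 22.1 × 0.864000 = 19.0944
broadband: 10.7 × (37.61/44.12) = 10.7 × 0.852448 = 9.1212
rent: 11.0 × (1855.41/2112.65) = 11.0 × 0.878238 = 9.6606
toothpaste: 25.5 × (5.56/4.17) = 25.5 × 1.333333 = 34.0000
Index = Σ wᵢ·(p₁ᵢ/p₀ᵢ) = 22.7156 + 11.1863 + 19.0944 + 9.1212 + 9.6606 + 34.0000 = 105.7782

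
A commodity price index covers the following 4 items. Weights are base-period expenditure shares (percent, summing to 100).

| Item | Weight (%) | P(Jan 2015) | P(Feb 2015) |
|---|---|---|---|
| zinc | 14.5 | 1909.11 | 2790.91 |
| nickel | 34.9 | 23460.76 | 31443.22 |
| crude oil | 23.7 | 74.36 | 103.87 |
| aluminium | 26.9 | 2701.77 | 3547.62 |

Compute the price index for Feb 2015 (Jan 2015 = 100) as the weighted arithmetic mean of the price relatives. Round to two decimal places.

136.40

zinc: 14.5 × (2790.91/1909.11) = 14.5 × 1.461891 = 21.1974
nickel: 34.9 × (31443.22/23460.76) = 34.9 × 1.340247 = 46.7746
crude oil: 23.7 × (103.87/74.36) = 23.7 × 1.396853 = 33.1054
aluminium: 26.9 × (3547.62/2701.77) = 26.9 × 1.313073 = 35.3217
Index = Σ wᵢ·(p₁ᵢ/p₀ᵢ) = 21.1974 + 46.7746 + 33.1054 + 35.3217 = 136.3991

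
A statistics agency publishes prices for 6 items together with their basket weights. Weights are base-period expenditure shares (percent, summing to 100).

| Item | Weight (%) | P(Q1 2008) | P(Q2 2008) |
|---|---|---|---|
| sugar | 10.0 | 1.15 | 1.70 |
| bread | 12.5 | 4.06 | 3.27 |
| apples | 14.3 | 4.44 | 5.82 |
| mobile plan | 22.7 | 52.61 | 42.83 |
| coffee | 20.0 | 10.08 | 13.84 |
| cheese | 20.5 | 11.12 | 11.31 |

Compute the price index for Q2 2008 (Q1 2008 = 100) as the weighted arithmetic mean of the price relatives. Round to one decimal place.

sugar: 10.0 × (1.70/1.15) = 10.0 × 1.478261 = 14.7826
bread: 12.5 × (3.27/4.06) = 12.5 × 0.805419 = 10.0677
apples: 14.3 × (5.82/4.44) = 14.3 × 1.310811 = 18.7446
mobile plan: 22.7 × (42.83/52.61) = 22.7 × 0.814104 = 18.4802
coffee: 20.0 × (13.84/10.08) = 20.0 × 1.373016 = 27.4603
cheese: 20.5 × (11.31/11.12) = 20.5 × 1.017086 = 20.8503
Index = Σ wᵢ·(p₁ᵢ/p₀ᵢ) = 14.7826 + 10.0677 + 18.7446 + 18.4802 + 27.4603 + 20.8503 = 110.3857

110.4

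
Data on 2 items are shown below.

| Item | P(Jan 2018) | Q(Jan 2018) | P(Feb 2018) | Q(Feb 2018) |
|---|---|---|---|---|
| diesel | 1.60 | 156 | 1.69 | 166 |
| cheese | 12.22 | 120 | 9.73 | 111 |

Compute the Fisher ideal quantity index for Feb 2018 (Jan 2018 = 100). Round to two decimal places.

94.79

Laspeyres component (base-period weights):
ΣP(Jan 2018)Q(Feb 2018) = 1.60×166 + 12.22×111 = 265.6 + 1356.42 = 1622.02
ΣP(Jan 2018)Q(Jan 2018) = 1.60×156 + 12.22×120 = 249.6 + 1466.4 = 1716
L = 1622.02 / 1716 × 100 = 94.5233
Paasche component (current-period weights):
ΣP(Feb 2018)Q(Feb 2018) = 1.69×166 + 9.73×111 = 280.54 + 1080.03 = 1360.57
ΣP(Feb 2018)Q(Jan 2018) = 1.69×156 + 9.73×120 = 263.64 + 1167.6 = 1431.24
P = 1360.57 / 1431.24 × 100 = 95.0623
Fisher = √(L × P) = √(94.5233 × 95.0623) = 94.7924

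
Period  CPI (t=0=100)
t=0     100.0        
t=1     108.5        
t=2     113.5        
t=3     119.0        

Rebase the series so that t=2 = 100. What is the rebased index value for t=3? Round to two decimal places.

Rebased(t=3) = 119.0 / 113.5 × 100 = 104.8458

104.85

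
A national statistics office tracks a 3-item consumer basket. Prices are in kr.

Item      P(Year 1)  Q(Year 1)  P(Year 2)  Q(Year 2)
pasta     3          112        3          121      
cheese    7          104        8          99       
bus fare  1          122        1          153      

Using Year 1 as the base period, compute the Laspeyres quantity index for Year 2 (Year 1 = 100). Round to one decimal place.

101.9

Laspeyres quantity index uses base-period prices as weights.
ΣP(Year 1)·Q(Year 2) = 3×121 + 7×99 + 1×153 = 363 + 693 + 153 = 1209
ΣP(Year 1)·Q(Year 1) = 3×112 + 7×104 + 1×122 = 336 + 728 + 122 = 1186
Index = 1209 / 1186 × 100 = 101.9393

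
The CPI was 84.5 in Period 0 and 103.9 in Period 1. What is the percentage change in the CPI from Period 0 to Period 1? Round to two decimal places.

Change = (103.9 − 84.5) / 84.5 × 100
       = 19.4 / 84.5 × 100 = 22.9586%

22.96%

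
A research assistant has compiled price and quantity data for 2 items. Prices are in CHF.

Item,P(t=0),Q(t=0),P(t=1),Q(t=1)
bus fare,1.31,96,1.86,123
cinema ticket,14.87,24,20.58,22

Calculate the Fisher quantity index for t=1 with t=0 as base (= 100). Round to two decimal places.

Laspeyres component (base-period weights):
ΣP(t=0)Q(t=1) = 1.31×123 + 14.87×22 = 161.13 + 327.14 = 488.27
ΣP(t=0)Q(t=0) = 1.31×96 + 14.87×24 = 125.76 + 356.88 = 482.64
L = 488.27 / 482.64 × 100 = 101.1665
Paasche component (current-period weights):
ΣP(t=1)Q(t=1) = 1.86×123 + 20.58×22 = 228.78 + 452.76 = 681.54
ΣP(t=1)Q(t=0) = 1.86×96 + 20.58×24 = 178.56 + 493.92 = 672.48
P = 681.54 / 672.48 × 100 = 101.3473
Fisher = √(L × P) = √(101.1665 × 101.3473) = 101.2568

101.26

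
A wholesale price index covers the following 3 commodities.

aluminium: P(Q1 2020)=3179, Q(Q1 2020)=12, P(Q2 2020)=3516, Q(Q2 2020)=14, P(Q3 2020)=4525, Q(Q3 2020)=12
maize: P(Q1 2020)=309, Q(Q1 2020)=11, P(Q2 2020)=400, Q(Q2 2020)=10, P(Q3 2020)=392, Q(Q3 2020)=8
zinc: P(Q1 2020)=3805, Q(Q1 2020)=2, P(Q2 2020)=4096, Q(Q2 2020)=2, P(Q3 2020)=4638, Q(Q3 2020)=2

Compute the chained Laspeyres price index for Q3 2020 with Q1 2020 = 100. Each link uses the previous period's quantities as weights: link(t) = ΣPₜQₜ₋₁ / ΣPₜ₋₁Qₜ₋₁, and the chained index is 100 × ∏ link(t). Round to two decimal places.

138.90

Link Q1 2020→Q2 2020:
ΣP(Q2 2020)Q(Q1 2020) = 3516×12 + 400×11 + 4096×2 = 42192 + 4400 + 8192 = 54784
ΣP(Q1 2020)Q(Q1 2020) = 3179×12 + 309×11 + 3805×2 = 38148 + 3399 + 7610 = 49157
link = 54784/49157 = 1.114470
Link Q2 2020→Q3 2020:
ΣP(Q3 2020)Q(Q2 2020) = 4525×14 + 392×10 + 4638×2 = 63350 + 3920 + 9276 = 76546
ΣP(Q2 2020)Q(Q2 2020) = 3516×14 + 400×10 + 4096×2 = 49224 + 4000 + 8192 = 61416
link = 76546/61416 = 1.246353
Chained index = 100 × 1.114470 × 1.246353 = 138.9023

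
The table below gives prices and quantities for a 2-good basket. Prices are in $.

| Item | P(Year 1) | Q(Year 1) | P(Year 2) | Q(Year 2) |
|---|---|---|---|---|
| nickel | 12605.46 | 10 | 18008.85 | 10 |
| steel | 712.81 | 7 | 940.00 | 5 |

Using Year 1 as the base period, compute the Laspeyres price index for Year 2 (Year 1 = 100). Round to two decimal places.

142.45

Laspeyres price index uses base-period quantities as weights.
ΣP(Year 2)·Q(Year 1) = 18008.85×10 + 940.00×7 = 180088.5 + 6580 = 186668.5
ΣP(Year 1)·Q(Year 1) = 12605.46×10 + 712.81×7 = 126054.6 + 4989.67 = 131044.27
Index = 186668.5 / 131044.27 × 100 = 142.4469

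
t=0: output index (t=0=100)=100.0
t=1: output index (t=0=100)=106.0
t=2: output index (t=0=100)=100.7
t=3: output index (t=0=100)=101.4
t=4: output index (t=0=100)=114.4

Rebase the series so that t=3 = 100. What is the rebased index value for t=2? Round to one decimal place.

99.3

Rebased(t=2) = 100.7 / 101.4 × 100 = 99.3097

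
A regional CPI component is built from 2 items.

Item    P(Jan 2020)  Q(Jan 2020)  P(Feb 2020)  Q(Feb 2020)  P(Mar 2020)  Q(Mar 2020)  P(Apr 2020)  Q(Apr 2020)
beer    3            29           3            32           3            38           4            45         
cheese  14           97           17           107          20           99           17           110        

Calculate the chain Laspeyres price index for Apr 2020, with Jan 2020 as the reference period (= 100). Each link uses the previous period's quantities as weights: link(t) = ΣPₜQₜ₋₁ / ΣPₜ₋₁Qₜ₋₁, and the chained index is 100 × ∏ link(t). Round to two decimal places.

122.93

Link Jan 2020→Feb 2020:
ΣP(Feb 2020)Q(Jan 2020) = 3×29 + 17×97 = 87 + 1649 = 1736
ΣP(Jan 2020)Q(Jan 2020) = 3×29 + 14×97 = 87 + 1358 = 1445
link = 1736/1445 = 1.201384
Link Feb 2020→Mar 2020:
ΣP(Mar 2020)Q(Feb 2020) = 3×32 + 20×107 = 96 + 2140 = 2236
ΣP(Feb 2020)Q(Feb 2020) = 3×32 + 17×107 = 96 + 1819 = 1915
link = 2236/1915 = 1.167624
Link Mar 2020→Apr 2020:
ΣP(Apr 2020)Q(Mar 2020) = 4×38 + 17×99 = 152 + 1683 = 1835
ΣP(Mar 2020)Q(Mar 2020) = 3×38 + 20×99 = 114 + 1980 = 2094
link = 1835/2094 = 0.876313
Chained index = 100 × 1.201384 × 1.167624 × 0.876313 = 122.9262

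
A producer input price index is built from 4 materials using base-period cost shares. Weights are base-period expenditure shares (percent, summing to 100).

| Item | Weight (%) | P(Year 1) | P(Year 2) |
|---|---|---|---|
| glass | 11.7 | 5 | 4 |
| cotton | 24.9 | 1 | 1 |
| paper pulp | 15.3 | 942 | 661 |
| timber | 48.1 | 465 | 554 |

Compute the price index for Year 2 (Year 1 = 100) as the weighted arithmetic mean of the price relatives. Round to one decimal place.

102.3

glass: 11.7 × (4/5) = 11.7 × 0.800000 = 9.3600
cotton: 24.9 × (1/1) = 24.9 × 1.000000 = 24.9000
paper pulp: 15.3 × (661/942) = 15.3 × 0.701699 = 10.7360
timber: 48.1 × (554/465) = 48.1 × 1.191398 = 57.3062
Index = Σ wᵢ·(p₁ᵢ/p₀ᵢ) = 9.3600 + 24.9000 + 10.7360 + 57.3062 = 102.3022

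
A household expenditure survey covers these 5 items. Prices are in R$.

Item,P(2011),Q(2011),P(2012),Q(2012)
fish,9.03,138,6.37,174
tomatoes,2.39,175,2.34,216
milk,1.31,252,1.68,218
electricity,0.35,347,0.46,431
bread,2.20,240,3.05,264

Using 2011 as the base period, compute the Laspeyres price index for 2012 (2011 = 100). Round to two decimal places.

Laspeyres price index uses base-period quantities as weights.
ΣP(2012)·Q(2011) = 6.37×138 + 2.34×175 + 1.68×252 + 0.46×347 + 3.05×240 = 879.06 + 409.5 + 423.36 + 159.62 + 732 = 2603.54
ΣP(2011)·Q(2011) = 9.03×138 + 2.39×175 + 1.31×252 + 0.35×347 + 2.20×240 = 1246.14 + 418.25 + 330.12 + 121.45 + 528 = 2643.96
Index = 2603.54 / 2643.96 × 100 = 98.4712

98.47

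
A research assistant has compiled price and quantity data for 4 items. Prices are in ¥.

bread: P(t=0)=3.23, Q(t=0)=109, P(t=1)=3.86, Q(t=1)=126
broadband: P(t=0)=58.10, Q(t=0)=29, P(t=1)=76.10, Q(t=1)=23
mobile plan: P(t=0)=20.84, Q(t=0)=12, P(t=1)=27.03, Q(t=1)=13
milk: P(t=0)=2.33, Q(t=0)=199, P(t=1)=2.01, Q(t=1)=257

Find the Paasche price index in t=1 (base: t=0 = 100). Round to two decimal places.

Paasche price index uses current-period quantities as weights.
ΣP(t=1)·Q(t=1) = 3.86×126 + 76.10×23 + 27.03×13 + 2.01×257 = 486.36 + 1750.3 + 351.39 + 516.57 = 3104.62
ΣP(t=0)·Q(t=1) = 3.23×126 + 58.10×23 + 20.84×13 + 2.33×257 = 406.98 + 1336.3 + 270.92 + 598.81 = 2613.01
Index = 3104.62 / 2613.01 × 100 = 118.8139

118.81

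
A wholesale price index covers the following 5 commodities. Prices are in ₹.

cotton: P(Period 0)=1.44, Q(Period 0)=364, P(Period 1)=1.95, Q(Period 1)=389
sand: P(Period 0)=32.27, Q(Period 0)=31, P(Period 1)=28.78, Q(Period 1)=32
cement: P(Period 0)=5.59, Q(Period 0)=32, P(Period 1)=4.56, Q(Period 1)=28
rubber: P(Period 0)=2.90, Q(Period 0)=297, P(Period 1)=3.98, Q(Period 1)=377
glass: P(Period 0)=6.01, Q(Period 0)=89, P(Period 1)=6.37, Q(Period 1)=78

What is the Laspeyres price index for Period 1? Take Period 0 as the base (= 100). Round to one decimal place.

Laspeyres price index uses base-period quantities as weights.
ΣP(Period 1)·Q(Period 0) = 1.95×364 + 28.78×31 + 4.56×32 + 3.98×297 + 6.37×89 = 709.8 + 892.18 + 145.92 + 1182.06 + 566.93 = 3496.89
ΣP(Period 0)·Q(Period 0) = 1.44×364 + 32.27×31 + 5.59×32 + 2.90×297 + 6.01×89 = 524.16 + 1000.37 + 178.88 + 861.3 + 534.89 = 3099.6
Index = 3496.89 / 3099.6 × 100 = 112.8175

112.8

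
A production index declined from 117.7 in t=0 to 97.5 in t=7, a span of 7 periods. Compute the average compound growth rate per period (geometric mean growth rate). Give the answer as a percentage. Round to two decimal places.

-2.65%

Growth factor = (97.5/117.7)^(1/7) = (0.828377)^(1/7) = 0.973460
Growth rate = 0.973460 − 1 = -0.026540 = -2.6540%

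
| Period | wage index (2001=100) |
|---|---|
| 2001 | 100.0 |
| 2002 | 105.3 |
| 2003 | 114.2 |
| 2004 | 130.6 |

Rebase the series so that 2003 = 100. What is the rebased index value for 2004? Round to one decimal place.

Rebased(2004) = 130.6 / 114.2 × 100 = 114.3608

114.4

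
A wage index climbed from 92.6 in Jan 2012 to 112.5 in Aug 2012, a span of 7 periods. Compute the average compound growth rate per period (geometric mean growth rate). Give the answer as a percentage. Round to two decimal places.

2.82%

Growth factor = (112.5/92.6)^(1/7) = (1.214903)^(1/7) = 1.028199
Growth rate = 1.028199 − 1 = 0.028199 = 2.8199%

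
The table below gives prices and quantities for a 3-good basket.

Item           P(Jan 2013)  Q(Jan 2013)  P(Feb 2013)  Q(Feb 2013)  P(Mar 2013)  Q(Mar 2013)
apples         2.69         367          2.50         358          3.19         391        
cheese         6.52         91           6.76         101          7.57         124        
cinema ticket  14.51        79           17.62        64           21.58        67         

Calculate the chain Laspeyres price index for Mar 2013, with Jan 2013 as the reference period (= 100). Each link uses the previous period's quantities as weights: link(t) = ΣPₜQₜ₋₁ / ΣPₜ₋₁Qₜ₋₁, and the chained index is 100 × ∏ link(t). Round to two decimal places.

130.34

Link Jan 2013→Feb 2013:
ΣP(Feb 2013)Q(Jan 2013) = 2.50×367 + 6.76×91 + 17.62×79 = 917.5 + 615.16 + 1391.98 = 2924.64
ΣP(Jan 2013)Q(Jan 2013) = 2.69×367 + 6.52×91 + 14.51×79 = 987.23 + 593.32 + 1146.29 = 2726.84
link = 2924.64/2726.84 = 1.072538
Link Feb 2013→Mar 2013:
ΣP(Mar 2013)Q(Feb 2013) = 3.19×358 + 7.57×101 + 21.58×64 = 1142.02 + 764.57 + 1381.12 = 3287.71
ΣP(Feb 2013)Q(Feb 2013) = 2.50×358 + 6.76×101 + 17.62×64 = 895 + 682.76 + 1127.68 = 2705.44
link = 3287.71/2705.44 = 1.215222
Chained index = 100 × 1.072538 × 1.215222 = 130.3372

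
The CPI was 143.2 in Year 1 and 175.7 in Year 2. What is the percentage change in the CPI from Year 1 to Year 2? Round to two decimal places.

22.70%

Change = (175.7 − 143.2) / 143.2 × 100
       = 32.5 / 143.2 × 100 = 22.6955%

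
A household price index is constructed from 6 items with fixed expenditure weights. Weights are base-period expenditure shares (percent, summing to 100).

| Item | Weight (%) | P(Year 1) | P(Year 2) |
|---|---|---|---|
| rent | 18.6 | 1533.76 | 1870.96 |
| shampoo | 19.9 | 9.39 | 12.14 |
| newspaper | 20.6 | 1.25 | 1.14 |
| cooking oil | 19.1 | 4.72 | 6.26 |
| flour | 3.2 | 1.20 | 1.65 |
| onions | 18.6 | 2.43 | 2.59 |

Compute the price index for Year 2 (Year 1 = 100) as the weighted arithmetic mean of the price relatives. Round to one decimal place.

rent: 18.6 × (1870.96/1533.76) = 18.6 × 1.219852 = 22.6892
shampoo: 19.9 × (12.14/9.39) = 19.9 × 1.292865 = 25.7280
newspaper: 20.6 × (1.14/1.25) = 20.6 × 0.912000 = 18.7872
cooking oil: 19.1 × (6.26/4.72) = 19.1 × 1.326271 = 25.3318
flour: 3.2 × (1.65/1.20) = 3.2 × 1.375000 = 4.4000
onions: 18.6 × (2.59/2.43) = 18.6 × 1.065844 = 19.8247
Index = Σ wᵢ·(p₁ᵢ/p₀ᵢ) = 22.6892 + 25.7280 + 18.7872 + 25.3318 + 4.4000 + 19.8247 = 116.7609

116.8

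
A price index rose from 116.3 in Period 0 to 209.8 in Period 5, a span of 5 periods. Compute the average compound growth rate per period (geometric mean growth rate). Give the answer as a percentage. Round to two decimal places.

Growth factor = (209.8/116.3)^(1/5) = (1.803955)^(1/5) = 1.125240
Growth rate = 1.125240 − 1 = 0.125240 = 12.5240%

12.52%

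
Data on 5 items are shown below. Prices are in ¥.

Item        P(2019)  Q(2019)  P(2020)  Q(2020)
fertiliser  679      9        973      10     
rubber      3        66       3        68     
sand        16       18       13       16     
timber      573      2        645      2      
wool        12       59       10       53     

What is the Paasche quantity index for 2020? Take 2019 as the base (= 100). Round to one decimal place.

Paasche quantity index uses current-period prices as weights.
ΣP(2020)·Q(2020) = 973×10 + 3×68 + 13×16 + 645×2 + 10×53 = 9730 + 204 + 208 + 1290 + 530 = 11962
ΣP(2020)·Q(2019) = 973×9 + 3×66 + 13×18 + 645×2 + 10×59 = 8757 + 198 + 234 + 1290 + 590 = 11069
Index = 11962 / 11069 × 100 = 108.0676

108.1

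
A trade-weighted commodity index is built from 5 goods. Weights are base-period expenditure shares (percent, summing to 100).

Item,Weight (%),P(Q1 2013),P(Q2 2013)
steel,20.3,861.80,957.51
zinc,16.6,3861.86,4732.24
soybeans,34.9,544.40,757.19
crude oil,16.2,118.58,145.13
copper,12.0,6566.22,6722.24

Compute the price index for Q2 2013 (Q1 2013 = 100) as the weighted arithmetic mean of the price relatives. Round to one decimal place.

123.5

steel: 20.3 × (957.51/861.80) = 20.3 × 1.111058 = 22.5545
zinc: 16.6 × (4732.24/3861.86) = 16.6 × 1.225378 = 20.3413
soybeans: 34.9 × (757.19/544.40) = 34.9 × 1.390871 = 48.5414
crude oil: 16.2 × (145.13/118.58) = 16.2 × 1.223899 = 19.8272
copper: 12.0 × (6722.24/6566.22) = 12.0 × 1.023761 = 12.2851
Index = Σ wᵢ·(p₁ᵢ/p₀ᵢ) = 22.5545 + 20.3413 + 48.5414 + 19.8272 + 12.2851 = 123.5495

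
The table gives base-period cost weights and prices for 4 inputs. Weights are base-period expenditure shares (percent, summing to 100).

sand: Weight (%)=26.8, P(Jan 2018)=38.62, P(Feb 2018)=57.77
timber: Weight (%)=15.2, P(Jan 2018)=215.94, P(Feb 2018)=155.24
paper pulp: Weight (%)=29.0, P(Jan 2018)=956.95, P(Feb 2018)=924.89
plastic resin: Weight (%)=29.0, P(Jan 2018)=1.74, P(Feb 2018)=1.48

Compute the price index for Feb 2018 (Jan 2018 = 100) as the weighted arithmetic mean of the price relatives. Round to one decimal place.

sand: 26.8 × (57.77/38.62) = 26.8 × 1.495857 = 40.0890
timber: 15.2 × (155.24/215.94) = 15.2 × 0.718903 = 10.9273
paper pulp: 29.0 × (924.89/956.95) = 29.0 × 0.966498 = 28.0284
plastic resin: 29.0 × (1.48/1.74) = 29.0 × 0.850575 = 24.6667
Index = Σ wᵢ·(p₁ᵢ/p₀ᵢ) = 40.0890 + 10.9273 + 28.0284 + 24.6667 = 103.7114

103.7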